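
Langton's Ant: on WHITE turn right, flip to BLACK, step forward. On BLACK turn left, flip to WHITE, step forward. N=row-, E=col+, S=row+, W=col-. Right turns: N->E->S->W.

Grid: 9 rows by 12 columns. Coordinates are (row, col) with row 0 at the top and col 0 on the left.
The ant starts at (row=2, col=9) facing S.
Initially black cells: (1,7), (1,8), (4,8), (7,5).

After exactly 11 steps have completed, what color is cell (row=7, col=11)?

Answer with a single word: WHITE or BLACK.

Step 1: on WHITE (2,9): turn R to W, flip to black, move to (2,8). |black|=5
Step 2: on WHITE (2,8): turn R to N, flip to black, move to (1,8). |black|=6
Step 3: on BLACK (1,8): turn L to W, flip to white, move to (1,7). |black|=5
Step 4: on BLACK (1,7): turn L to S, flip to white, move to (2,7). |black|=4
Step 5: on WHITE (2,7): turn R to W, flip to black, move to (2,6). |black|=5
Step 6: on WHITE (2,6): turn R to N, flip to black, move to (1,6). |black|=6
Step 7: on WHITE (1,6): turn R to E, flip to black, move to (1,7). |black|=7
Step 8: on WHITE (1,7): turn R to S, flip to black, move to (2,7). |black|=8
Step 9: on BLACK (2,7): turn L to E, flip to white, move to (2,8). |black|=7
Step 10: on BLACK (2,8): turn L to N, flip to white, move to (1,8). |black|=6
Step 11: on WHITE (1,8): turn R to E, flip to black, move to (1,9). |black|=7

Answer: WHITE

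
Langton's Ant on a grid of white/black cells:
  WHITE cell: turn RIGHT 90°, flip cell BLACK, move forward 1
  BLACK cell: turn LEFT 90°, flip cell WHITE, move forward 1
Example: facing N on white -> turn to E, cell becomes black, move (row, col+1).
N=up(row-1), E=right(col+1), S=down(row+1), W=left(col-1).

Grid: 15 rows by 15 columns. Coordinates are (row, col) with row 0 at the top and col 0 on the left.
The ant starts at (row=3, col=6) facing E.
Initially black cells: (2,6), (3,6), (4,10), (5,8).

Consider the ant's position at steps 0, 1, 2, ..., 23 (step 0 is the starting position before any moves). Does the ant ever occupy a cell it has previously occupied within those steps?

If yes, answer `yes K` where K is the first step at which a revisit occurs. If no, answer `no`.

Answer: yes 5

Derivation:
Step 1: on BLACK (3,6): turn L to N, flip to white, move to (2,6). |black|=3 — new cell
Step 2: on BLACK (2,6): turn L to W, flip to white, move to (2,5). |black|=2 — new cell
Step 3: on WHITE (2,5): turn R to N, flip to black, move to (1,5). |black|=3 — new cell
Step 4: on WHITE (1,5): turn R to E, flip to black, move to (1,6). |black|=4 — new cell
Step 5: on WHITE (1,6): turn R to S, flip to black, move to (2,6). |black|=5 — REVISIT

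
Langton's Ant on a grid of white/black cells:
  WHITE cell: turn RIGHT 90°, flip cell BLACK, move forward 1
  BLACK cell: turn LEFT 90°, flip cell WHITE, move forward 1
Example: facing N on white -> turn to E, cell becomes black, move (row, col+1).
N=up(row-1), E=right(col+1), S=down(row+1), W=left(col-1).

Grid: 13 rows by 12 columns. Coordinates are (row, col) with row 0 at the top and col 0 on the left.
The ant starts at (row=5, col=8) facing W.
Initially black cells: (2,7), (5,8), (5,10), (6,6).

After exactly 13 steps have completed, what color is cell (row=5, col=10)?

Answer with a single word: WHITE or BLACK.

Answer: WHITE

Derivation:
Step 1: on BLACK (5,8): turn L to S, flip to white, move to (6,8). |black|=3
Step 2: on WHITE (6,8): turn R to W, flip to black, move to (6,7). |black|=4
Step 3: on WHITE (6,7): turn R to N, flip to black, move to (5,7). |black|=5
Step 4: on WHITE (5,7): turn R to E, flip to black, move to (5,8). |black|=6
Step 5: on WHITE (5,8): turn R to S, flip to black, move to (6,8). |black|=7
Step 6: on BLACK (6,8): turn L to E, flip to white, move to (6,9). |black|=6
Step 7: on WHITE (6,9): turn R to S, flip to black, move to (7,9). |black|=7
Step 8: on WHITE (7,9): turn R to W, flip to black, move to (7,8). |black|=8
Step 9: on WHITE (7,8): turn R to N, flip to black, move to (6,8). |black|=9
Step 10: on WHITE (6,8): turn R to E, flip to black, move to (6,9). |black|=10
Step 11: on BLACK (6,9): turn L to N, flip to white, move to (5,9). |black|=9
Step 12: on WHITE (5,9): turn R to E, flip to black, move to (5,10). |black|=10
Step 13: on BLACK (5,10): turn L to N, flip to white, move to (4,10). |black|=9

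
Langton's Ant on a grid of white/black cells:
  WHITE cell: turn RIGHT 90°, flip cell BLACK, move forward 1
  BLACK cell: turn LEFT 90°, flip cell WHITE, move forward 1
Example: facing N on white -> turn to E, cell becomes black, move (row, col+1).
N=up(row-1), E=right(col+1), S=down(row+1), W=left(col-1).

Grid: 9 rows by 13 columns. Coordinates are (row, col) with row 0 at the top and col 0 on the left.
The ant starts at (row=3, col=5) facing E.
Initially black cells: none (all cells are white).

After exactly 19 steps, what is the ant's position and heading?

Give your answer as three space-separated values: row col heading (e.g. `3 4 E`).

Step 1: on WHITE (3,5): turn R to S, flip to black, move to (4,5). |black|=1
Step 2: on WHITE (4,5): turn R to W, flip to black, move to (4,4). |black|=2
Step 3: on WHITE (4,4): turn R to N, flip to black, move to (3,4). |black|=3
Step 4: on WHITE (3,4): turn R to E, flip to black, move to (3,5). |black|=4
Step 5: on BLACK (3,5): turn L to N, flip to white, move to (2,5). |black|=3
Step 6: on WHITE (2,5): turn R to E, flip to black, move to (2,6). |black|=4
Step 7: on WHITE (2,6): turn R to S, flip to black, move to (3,6). |black|=5
Step 8: on WHITE (3,6): turn R to W, flip to black, move to (3,5). |black|=6
Step 9: on WHITE (3,5): turn R to N, flip to black, move to (2,5). |black|=7
Step 10: on BLACK (2,5): turn L to W, flip to white, move to (2,4). |black|=6
Step 11: on WHITE (2,4): turn R to N, flip to black, move to (1,4). |black|=7
Step 12: on WHITE (1,4): turn R to E, flip to black, move to (1,5). |black|=8
Step 13: on WHITE (1,5): turn R to S, flip to black, move to (2,5). |black|=9
Step 14: on WHITE (2,5): turn R to W, flip to black, move to (2,4). |black|=10
Step 15: on BLACK (2,4): turn L to S, flip to white, move to (3,4). |black|=9
Step 16: on BLACK (3,4): turn L to E, flip to white, move to (3,5). |black|=8
Step 17: on BLACK (3,5): turn L to N, flip to white, move to (2,5). |black|=7
Step 18: on BLACK (2,5): turn L to W, flip to white, move to (2,4). |black|=6
Step 19: on WHITE (2,4): turn R to N, flip to black, move to (1,4). |black|=7

Answer: 1 4 N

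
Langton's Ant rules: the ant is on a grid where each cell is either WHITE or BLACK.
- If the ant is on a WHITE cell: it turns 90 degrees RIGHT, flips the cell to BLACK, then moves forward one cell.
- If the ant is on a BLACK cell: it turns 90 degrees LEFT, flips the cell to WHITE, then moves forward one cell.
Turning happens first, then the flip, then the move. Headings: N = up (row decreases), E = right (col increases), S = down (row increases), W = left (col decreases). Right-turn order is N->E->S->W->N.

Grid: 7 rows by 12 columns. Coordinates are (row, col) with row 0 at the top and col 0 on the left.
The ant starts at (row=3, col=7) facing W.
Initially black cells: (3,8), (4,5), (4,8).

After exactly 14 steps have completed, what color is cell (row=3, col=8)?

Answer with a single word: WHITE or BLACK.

Answer: WHITE

Derivation:
Step 1: on WHITE (3,7): turn R to N, flip to black, move to (2,7). |black|=4
Step 2: on WHITE (2,7): turn R to E, flip to black, move to (2,8). |black|=5
Step 3: on WHITE (2,8): turn R to S, flip to black, move to (3,8). |black|=6
Step 4: on BLACK (3,8): turn L to E, flip to white, move to (3,9). |black|=5
Step 5: on WHITE (3,9): turn R to S, flip to black, move to (4,9). |black|=6
Step 6: on WHITE (4,9): turn R to W, flip to black, move to (4,8). |black|=7
Step 7: on BLACK (4,8): turn L to S, flip to white, move to (5,8). |black|=6
Step 8: on WHITE (5,8): turn R to W, flip to black, move to (5,7). |black|=7
Step 9: on WHITE (5,7): turn R to N, flip to black, move to (4,7). |black|=8
Step 10: on WHITE (4,7): turn R to E, flip to black, move to (4,8). |black|=9
Step 11: on WHITE (4,8): turn R to S, flip to black, move to (5,8). |black|=10
Step 12: on BLACK (5,8): turn L to E, flip to white, move to (5,9). |black|=9
Step 13: on WHITE (5,9): turn R to S, flip to black, move to (6,9). |black|=10
Step 14: on WHITE (6,9): turn R to W, flip to black, move to (6,8). |black|=11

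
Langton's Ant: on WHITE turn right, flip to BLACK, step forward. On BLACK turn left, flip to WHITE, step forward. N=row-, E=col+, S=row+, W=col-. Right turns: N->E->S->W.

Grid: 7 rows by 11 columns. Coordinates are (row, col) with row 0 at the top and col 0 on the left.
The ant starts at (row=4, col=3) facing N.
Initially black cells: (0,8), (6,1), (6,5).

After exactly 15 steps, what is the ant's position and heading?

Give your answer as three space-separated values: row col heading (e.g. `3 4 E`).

Step 1: on WHITE (4,3): turn R to E, flip to black, move to (4,4). |black|=4
Step 2: on WHITE (4,4): turn R to S, flip to black, move to (5,4). |black|=5
Step 3: on WHITE (5,4): turn R to W, flip to black, move to (5,3). |black|=6
Step 4: on WHITE (5,3): turn R to N, flip to black, move to (4,3). |black|=7
Step 5: on BLACK (4,3): turn L to W, flip to white, move to (4,2). |black|=6
Step 6: on WHITE (4,2): turn R to N, flip to black, move to (3,2). |black|=7
Step 7: on WHITE (3,2): turn R to E, flip to black, move to (3,3). |black|=8
Step 8: on WHITE (3,3): turn R to S, flip to black, move to (4,3). |black|=9
Step 9: on WHITE (4,3): turn R to W, flip to black, move to (4,2). |black|=10
Step 10: on BLACK (4,2): turn L to S, flip to white, move to (5,2). |black|=9
Step 11: on WHITE (5,2): turn R to W, flip to black, move to (5,1). |black|=10
Step 12: on WHITE (5,1): turn R to N, flip to black, move to (4,1). |black|=11
Step 13: on WHITE (4,1): turn R to E, flip to black, move to (4,2). |black|=12
Step 14: on WHITE (4,2): turn R to S, flip to black, move to (5,2). |black|=13
Step 15: on BLACK (5,2): turn L to E, flip to white, move to (5,3). |black|=12

Answer: 5 3 E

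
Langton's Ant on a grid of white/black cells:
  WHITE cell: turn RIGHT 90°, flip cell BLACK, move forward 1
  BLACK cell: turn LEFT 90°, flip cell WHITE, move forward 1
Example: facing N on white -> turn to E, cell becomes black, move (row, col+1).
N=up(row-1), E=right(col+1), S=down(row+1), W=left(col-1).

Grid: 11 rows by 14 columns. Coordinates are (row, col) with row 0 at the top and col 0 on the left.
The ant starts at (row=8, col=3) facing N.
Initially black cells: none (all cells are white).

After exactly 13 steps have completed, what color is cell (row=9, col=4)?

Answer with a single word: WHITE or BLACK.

Answer: BLACK

Derivation:
Step 1: on WHITE (8,3): turn R to E, flip to black, move to (8,4). |black|=1
Step 2: on WHITE (8,4): turn R to S, flip to black, move to (9,4). |black|=2
Step 3: on WHITE (9,4): turn R to W, flip to black, move to (9,3). |black|=3
Step 4: on WHITE (9,3): turn R to N, flip to black, move to (8,3). |black|=4
Step 5: on BLACK (8,3): turn L to W, flip to white, move to (8,2). |black|=3
Step 6: on WHITE (8,2): turn R to N, flip to black, move to (7,2). |black|=4
Step 7: on WHITE (7,2): turn R to E, flip to black, move to (7,3). |black|=5
Step 8: on WHITE (7,3): turn R to S, flip to black, move to (8,3). |black|=6
Step 9: on WHITE (8,3): turn R to W, flip to black, move to (8,2). |black|=7
Step 10: on BLACK (8,2): turn L to S, flip to white, move to (9,2). |black|=6
Step 11: on WHITE (9,2): turn R to W, flip to black, move to (9,1). |black|=7
Step 12: on WHITE (9,1): turn R to N, flip to black, move to (8,1). |black|=8
Step 13: on WHITE (8,1): turn R to E, flip to black, move to (8,2). |black|=9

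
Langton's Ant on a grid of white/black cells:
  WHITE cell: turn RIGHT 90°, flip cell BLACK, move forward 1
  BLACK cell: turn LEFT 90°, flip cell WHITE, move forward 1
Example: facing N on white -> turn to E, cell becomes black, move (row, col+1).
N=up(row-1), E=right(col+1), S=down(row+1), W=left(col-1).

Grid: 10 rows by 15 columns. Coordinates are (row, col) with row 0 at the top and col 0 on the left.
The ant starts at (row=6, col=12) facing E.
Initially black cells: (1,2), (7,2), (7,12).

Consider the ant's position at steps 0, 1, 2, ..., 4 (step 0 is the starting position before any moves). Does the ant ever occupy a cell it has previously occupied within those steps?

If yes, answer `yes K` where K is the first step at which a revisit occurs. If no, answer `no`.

Answer: no

Derivation:
Step 1: on WHITE (6,12): turn R to S, flip to black, move to (7,12). |black|=4 — new cell
Step 2: on BLACK (7,12): turn L to E, flip to white, move to (7,13). |black|=3 — new cell
Step 3: on WHITE (7,13): turn R to S, flip to black, move to (8,13). |black|=4 — new cell
Step 4: on WHITE (8,13): turn R to W, flip to black, move to (8,12). |black|=5 — new cell
No revisit within 4 steps.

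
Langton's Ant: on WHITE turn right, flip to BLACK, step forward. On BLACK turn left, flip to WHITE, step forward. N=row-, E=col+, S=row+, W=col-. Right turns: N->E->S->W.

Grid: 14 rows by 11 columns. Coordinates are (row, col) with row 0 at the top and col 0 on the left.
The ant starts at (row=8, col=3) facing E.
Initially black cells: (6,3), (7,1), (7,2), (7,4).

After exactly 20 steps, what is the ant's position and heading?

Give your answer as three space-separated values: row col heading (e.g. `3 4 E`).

Answer: 6 5 W

Derivation:
Step 1: on WHITE (8,3): turn R to S, flip to black, move to (9,3). |black|=5
Step 2: on WHITE (9,3): turn R to W, flip to black, move to (9,2). |black|=6
Step 3: on WHITE (9,2): turn R to N, flip to black, move to (8,2). |black|=7
Step 4: on WHITE (8,2): turn R to E, flip to black, move to (8,3). |black|=8
Step 5: on BLACK (8,3): turn L to N, flip to white, move to (7,3). |black|=7
Step 6: on WHITE (7,3): turn R to E, flip to black, move to (7,4). |black|=8
Step 7: on BLACK (7,4): turn L to N, flip to white, move to (6,4). |black|=7
Step 8: on WHITE (6,4): turn R to E, flip to black, move to (6,5). |black|=8
Step 9: on WHITE (6,5): turn R to S, flip to black, move to (7,5). |black|=9
Step 10: on WHITE (7,5): turn R to W, flip to black, move to (7,4). |black|=10
Step 11: on WHITE (7,4): turn R to N, flip to black, move to (6,4). |black|=11
Step 12: on BLACK (6,4): turn L to W, flip to white, move to (6,3). |black|=10
Step 13: on BLACK (6,3): turn L to S, flip to white, move to (7,3). |black|=9
Step 14: on BLACK (7,3): turn L to E, flip to white, move to (7,4). |black|=8
Step 15: on BLACK (7,4): turn L to N, flip to white, move to (6,4). |black|=7
Step 16: on WHITE (6,4): turn R to E, flip to black, move to (6,5). |black|=8
Step 17: on BLACK (6,5): turn L to N, flip to white, move to (5,5). |black|=7
Step 18: on WHITE (5,5): turn R to E, flip to black, move to (5,6). |black|=8
Step 19: on WHITE (5,6): turn R to S, flip to black, move to (6,6). |black|=9
Step 20: on WHITE (6,6): turn R to W, flip to black, move to (6,5). |black|=10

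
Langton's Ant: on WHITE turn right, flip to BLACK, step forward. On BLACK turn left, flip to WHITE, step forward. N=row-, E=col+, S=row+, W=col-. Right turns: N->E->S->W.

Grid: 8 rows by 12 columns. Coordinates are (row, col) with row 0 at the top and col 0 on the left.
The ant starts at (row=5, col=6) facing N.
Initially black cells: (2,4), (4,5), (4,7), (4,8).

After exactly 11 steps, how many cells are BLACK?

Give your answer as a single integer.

Answer: 11

Derivation:
Step 1: on WHITE (5,6): turn R to E, flip to black, move to (5,7). |black|=5
Step 2: on WHITE (5,7): turn R to S, flip to black, move to (6,7). |black|=6
Step 3: on WHITE (6,7): turn R to W, flip to black, move to (6,6). |black|=7
Step 4: on WHITE (6,6): turn R to N, flip to black, move to (5,6). |black|=8
Step 5: on BLACK (5,6): turn L to W, flip to white, move to (5,5). |black|=7
Step 6: on WHITE (5,5): turn R to N, flip to black, move to (4,5). |black|=8
Step 7: on BLACK (4,5): turn L to W, flip to white, move to (4,4). |black|=7
Step 8: on WHITE (4,4): turn R to N, flip to black, move to (3,4). |black|=8
Step 9: on WHITE (3,4): turn R to E, flip to black, move to (3,5). |black|=9
Step 10: on WHITE (3,5): turn R to S, flip to black, move to (4,5). |black|=10
Step 11: on WHITE (4,5): turn R to W, flip to black, move to (4,4). |black|=11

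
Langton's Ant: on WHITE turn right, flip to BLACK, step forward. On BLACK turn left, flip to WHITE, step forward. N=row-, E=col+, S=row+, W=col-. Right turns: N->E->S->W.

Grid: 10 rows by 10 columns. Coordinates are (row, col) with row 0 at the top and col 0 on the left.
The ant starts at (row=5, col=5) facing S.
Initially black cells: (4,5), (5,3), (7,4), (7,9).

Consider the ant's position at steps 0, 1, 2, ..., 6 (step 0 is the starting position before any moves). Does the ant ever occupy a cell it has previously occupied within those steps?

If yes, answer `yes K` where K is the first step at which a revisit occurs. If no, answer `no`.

Answer: no

Derivation:
Step 1: on WHITE (5,5): turn R to W, flip to black, move to (5,4). |black|=5 — new cell
Step 2: on WHITE (5,4): turn R to N, flip to black, move to (4,4). |black|=6 — new cell
Step 3: on WHITE (4,4): turn R to E, flip to black, move to (4,5). |black|=7 — new cell
Step 4: on BLACK (4,5): turn L to N, flip to white, move to (3,5). |black|=6 — new cell
Step 5: on WHITE (3,5): turn R to E, flip to black, move to (3,6). |black|=7 — new cell
Step 6: on WHITE (3,6): turn R to S, flip to black, move to (4,6). |black|=8 — new cell
No revisit within 6 steps.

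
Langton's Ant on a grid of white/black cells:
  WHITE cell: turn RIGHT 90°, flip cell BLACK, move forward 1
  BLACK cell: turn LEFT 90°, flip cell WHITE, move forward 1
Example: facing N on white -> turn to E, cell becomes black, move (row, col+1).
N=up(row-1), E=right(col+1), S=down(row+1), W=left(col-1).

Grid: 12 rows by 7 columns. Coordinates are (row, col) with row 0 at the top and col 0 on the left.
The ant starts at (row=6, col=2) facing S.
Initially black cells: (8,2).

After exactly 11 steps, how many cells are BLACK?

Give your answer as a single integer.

Step 1: on WHITE (6,2): turn R to W, flip to black, move to (6,1). |black|=2
Step 2: on WHITE (6,1): turn R to N, flip to black, move to (5,1). |black|=3
Step 3: on WHITE (5,1): turn R to E, flip to black, move to (5,2). |black|=4
Step 4: on WHITE (5,2): turn R to S, flip to black, move to (6,2). |black|=5
Step 5: on BLACK (6,2): turn L to E, flip to white, move to (6,3). |black|=4
Step 6: on WHITE (6,3): turn R to S, flip to black, move to (7,3). |black|=5
Step 7: on WHITE (7,3): turn R to W, flip to black, move to (7,2). |black|=6
Step 8: on WHITE (7,2): turn R to N, flip to black, move to (6,2). |black|=7
Step 9: on WHITE (6,2): turn R to E, flip to black, move to (6,3). |black|=8
Step 10: on BLACK (6,3): turn L to N, flip to white, move to (5,3). |black|=7
Step 11: on WHITE (5,3): turn R to E, flip to black, move to (5,4). |black|=8

Answer: 8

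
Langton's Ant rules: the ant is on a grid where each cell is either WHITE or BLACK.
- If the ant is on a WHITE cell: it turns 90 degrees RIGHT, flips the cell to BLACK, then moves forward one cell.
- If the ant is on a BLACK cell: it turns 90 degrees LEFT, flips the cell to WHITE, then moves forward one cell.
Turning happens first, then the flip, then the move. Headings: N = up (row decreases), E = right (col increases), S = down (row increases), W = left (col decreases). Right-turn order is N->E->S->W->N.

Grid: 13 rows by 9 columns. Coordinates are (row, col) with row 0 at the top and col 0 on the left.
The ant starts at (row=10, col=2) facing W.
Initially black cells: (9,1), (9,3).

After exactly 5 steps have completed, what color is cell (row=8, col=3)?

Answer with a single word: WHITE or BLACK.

Answer: BLACK

Derivation:
Step 1: on WHITE (10,2): turn R to N, flip to black, move to (9,2). |black|=3
Step 2: on WHITE (9,2): turn R to E, flip to black, move to (9,3). |black|=4
Step 3: on BLACK (9,3): turn L to N, flip to white, move to (8,3). |black|=3
Step 4: on WHITE (8,3): turn R to E, flip to black, move to (8,4). |black|=4
Step 5: on WHITE (8,4): turn R to S, flip to black, move to (9,4). |black|=5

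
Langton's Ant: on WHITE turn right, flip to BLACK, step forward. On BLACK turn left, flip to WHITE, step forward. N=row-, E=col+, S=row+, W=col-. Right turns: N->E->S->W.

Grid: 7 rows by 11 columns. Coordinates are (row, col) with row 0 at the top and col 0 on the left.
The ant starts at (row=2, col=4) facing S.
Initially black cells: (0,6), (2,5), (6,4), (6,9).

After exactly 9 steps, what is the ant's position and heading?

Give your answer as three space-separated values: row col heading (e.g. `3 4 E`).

Answer: 2 5 W

Derivation:
Step 1: on WHITE (2,4): turn R to W, flip to black, move to (2,3). |black|=5
Step 2: on WHITE (2,3): turn R to N, flip to black, move to (1,3). |black|=6
Step 3: on WHITE (1,3): turn R to E, flip to black, move to (1,4). |black|=7
Step 4: on WHITE (1,4): turn R to S, flip to black, move to (2,4). |black|=8
Step 5: on BLACK (2,4): turn L to E, flip to white, move to (2,5). |black|=7
Step 6: on BLACK (2,5): turn L to N, flip to white, move to (1,5). |black|=6
Step 7: on WHITE (1,5): turn R to E, flip to black, move to (1,6). |black|=7
Step 8: on WHITE (1,6): turn R to S, flip to black, move to (2,6). |black|=8
Step 9: on WHITE (2,6): turn R to W, flip to black, move to (2,5). |black|=9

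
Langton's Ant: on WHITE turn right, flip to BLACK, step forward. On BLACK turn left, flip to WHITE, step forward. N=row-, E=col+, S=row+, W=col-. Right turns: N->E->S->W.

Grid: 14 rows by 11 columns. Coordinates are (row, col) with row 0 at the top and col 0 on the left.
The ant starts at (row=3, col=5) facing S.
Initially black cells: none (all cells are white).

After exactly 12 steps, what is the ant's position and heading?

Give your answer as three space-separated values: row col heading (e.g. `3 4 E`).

Answer: 3 7 S

Derivation:
Step 1: on WHITE (3,5): turn R to W, flip to black, move to (3,4). |black|=1
Step 2: on WHITE (3,4): turn R to N, flip to black, move to (2,4). |black|=2
Step 3: on WHITE (2,4): turn R to E, flip to black, move to (2,5). |black|=3
Step 4: on WHITE (2,5): turn R to S, flip to black, move to (3,5). |black|=4
Step 5: on BLACK (3,5): turn L to E, flip to white, move to (3,6). |black|=3
Step 6: on WHITE (3,6): turn R to S, flip to black, move to (4,6). |black|=4
Step 7: on WHITE (4,6): turn R to W, flip to black, move to (4,5). |black|=5
Step 8: on WHITE (4,5): turn R to N, flip to black, move to (3,5). |black|=6
Step 9: on WHITE (3,5): turn R to E, flip to black, move to (3,6). |black|=7
Step 10: on BLACK (3,6): turn L to N, flip to white, move to (2,6). |black|=6
Step 11: on WHITE (2,6): turn R to E, flip to black, move to (2,7). |black|=7
Step 12: on WHITE (2,7): turn R to S, flip to black, move to (3,7). |black|=8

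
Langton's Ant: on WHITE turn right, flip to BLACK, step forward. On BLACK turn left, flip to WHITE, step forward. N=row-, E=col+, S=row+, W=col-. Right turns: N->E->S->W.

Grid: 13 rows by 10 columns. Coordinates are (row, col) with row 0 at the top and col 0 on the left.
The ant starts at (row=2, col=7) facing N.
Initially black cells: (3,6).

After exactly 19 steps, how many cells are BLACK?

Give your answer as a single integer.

Step 1: on WHITE (2,7): turn R to E, flip to black, move to (2,8). |black|=2
Step 2: on WHITE (2,8): turn R to S, flip to black, move to (3,8). |black|=3
Step 3: on WHITE (3,8): turn R to W, flip to black, move to (3,7). |black|=4
Step 4: on WHITE (3,7): turn R to N, flip to black, move to (2,7). |black|=5
Step 5: on BLACK (2,7): turn L to W, flip to white, move to (2,6). |black|=4
Step 6: on WHITE (2,6): turn R to N, flip to black, move to (1,6). |black|=5
Step 7: on WHITE (1,6): turn R to E, flip to black, move to (1,7). |black|=6
Step 8: on WHITE (1,7): turn R to S, flip to black, move to (2,7). |black|=7
Step 9: on WHITE (2,7): turn R to W, flip to black, move to (2,6). |black|=8
Step 10: on BLACK (2,6): turn L to S, flip to white, move to (3,6). |black|=7
Step 11: on BLACK (3,6): turn L to E, flip to white, move to (3,7). |black|=6
Step 12: on BLACK (3,7): turn L to N, flip to white, move to (2,7). |black|=5
Step 13: on BLACK (2,7): turn L to W, flip to white, move to (2,6). |black|=4
Step 14: on WHITE (2,6): turn R to N, flip to black, move to (1,6). |black|=5
Step 15: on BLACK (1,6): turn L to W, flip to white, move to (1,5). |black|=4
Step 16: on WHITE (1,5): turn R to N, flip to black, move to (0,5). |black|=5
Step 17: on WHITE (0,5): turn R to E, flip to black, move to (0,6). |black|=6
Step 18: on WHITE (0,6): turn R to S, flip to black, move to (1,6). |black|=7
Step 19: on WHITE (1,6): turn R to W, flip to black, move to (1,5). |black|=8

Answer: 8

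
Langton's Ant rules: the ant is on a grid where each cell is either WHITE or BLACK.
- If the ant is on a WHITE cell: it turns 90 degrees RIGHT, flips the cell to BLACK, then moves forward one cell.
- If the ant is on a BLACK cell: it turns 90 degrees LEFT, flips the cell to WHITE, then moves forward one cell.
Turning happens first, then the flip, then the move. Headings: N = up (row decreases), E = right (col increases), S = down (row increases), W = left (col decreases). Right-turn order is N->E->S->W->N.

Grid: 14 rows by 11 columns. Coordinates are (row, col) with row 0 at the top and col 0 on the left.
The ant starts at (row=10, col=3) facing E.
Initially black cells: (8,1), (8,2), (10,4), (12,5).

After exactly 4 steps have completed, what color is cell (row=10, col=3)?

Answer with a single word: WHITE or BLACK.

Step 1: on WHITE (10,3): turn R to S, flip to black, move to (11,3). |black|=5
Step 2: on WHITE (11,3): turn R to W, flip to black, move to (11,2). |black|=6
Step 3: on WHITE (11,2): turn R to N, flip to black, move to (10,2). |black|=7
Step 4: on WHITE (10,2): turn R to E, flip to black, move to (10,3). |black|=8

Answer: BLACK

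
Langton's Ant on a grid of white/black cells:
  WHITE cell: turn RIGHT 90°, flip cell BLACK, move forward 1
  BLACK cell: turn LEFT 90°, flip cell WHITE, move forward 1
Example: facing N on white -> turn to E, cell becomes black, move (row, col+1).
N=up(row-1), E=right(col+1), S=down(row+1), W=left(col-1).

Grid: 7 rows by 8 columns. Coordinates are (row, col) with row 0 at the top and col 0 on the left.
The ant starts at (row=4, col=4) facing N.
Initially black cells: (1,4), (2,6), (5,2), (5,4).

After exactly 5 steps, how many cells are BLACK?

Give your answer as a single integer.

Answer: 7

Derivation:
Step 1: on WHITE (4,4): turn R to E, flip to black, move to (4,5). |black|=5
Step 2: on WHITE (4,5): turn R to S, flip to black, move to (5,5). |black|=6
Step 3: on WHITE (5,5): turn R to W, flip to black, move to (5,4). |black|=7
Step 4: on BLACK (5,4): turn L to S, flip to white, move to (6,4). |black|=6
Step 5: on WHITE (6,4): turn R to W, flip to black, move to (6,3). |black|=7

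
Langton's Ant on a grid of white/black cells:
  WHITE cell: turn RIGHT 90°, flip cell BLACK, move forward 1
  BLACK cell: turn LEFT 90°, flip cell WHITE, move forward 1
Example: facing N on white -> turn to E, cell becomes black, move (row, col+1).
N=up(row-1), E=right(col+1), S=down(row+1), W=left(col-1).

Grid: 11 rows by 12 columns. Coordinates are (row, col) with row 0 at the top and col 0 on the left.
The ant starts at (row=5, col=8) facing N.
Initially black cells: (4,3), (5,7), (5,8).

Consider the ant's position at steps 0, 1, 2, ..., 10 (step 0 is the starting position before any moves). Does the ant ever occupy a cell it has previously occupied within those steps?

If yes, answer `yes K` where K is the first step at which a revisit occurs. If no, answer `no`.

Answer: yes 5

Derivation:
Step 1: on BLACK (5,8): turn L to W, flip to white, move to (5,7). |black|=2 — new cell
Step 2: on BLACK (5,7): turn L to S, flip to white, move to (6,7). |black|=1 — new cell
Step 3: on WHITE (6,7): turn R to W, flip to black, move to (6,6). |black|=2 — new cell
Step 4: on WHITE (6,6): turn R to N, flip to black, move to (5,6). |black|=3 — new cell
Step 5: on WHITE (5,6): turn R to E, flip to black, move to (5,7). |black|=4 — REVISIT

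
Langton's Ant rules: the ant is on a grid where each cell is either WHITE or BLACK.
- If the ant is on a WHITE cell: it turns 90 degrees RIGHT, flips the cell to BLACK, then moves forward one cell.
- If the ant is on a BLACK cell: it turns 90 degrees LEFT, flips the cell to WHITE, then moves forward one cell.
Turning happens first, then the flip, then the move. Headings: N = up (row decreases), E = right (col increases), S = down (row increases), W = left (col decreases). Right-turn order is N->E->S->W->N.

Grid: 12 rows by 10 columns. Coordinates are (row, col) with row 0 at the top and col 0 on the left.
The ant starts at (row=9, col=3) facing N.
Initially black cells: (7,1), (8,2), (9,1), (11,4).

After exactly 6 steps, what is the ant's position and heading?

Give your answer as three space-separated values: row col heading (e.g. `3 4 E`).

Step 1: on WHITE (9,3): turn R to E, flip to black, move to (9,4). |black|=5
Step 2: on WHITE (9,4): turn R to S, flip to black, move to (10,4). |black|=6
Step 3: on WHITE (10,4): turn R to W, flip to black, move to (10,3). |black|=7
Step 4: on WHITE (10,3): turn R to N, flip to black, move to (9,3). |black|=8
Step 5: on BLACK (9,3): turn L to W, flip to white, move to (9,2). |black|=7
Step 6: on WHITE (9,2): turn R to N, flip to black, move to (8,2). |black|=8

Answer: 8 2 N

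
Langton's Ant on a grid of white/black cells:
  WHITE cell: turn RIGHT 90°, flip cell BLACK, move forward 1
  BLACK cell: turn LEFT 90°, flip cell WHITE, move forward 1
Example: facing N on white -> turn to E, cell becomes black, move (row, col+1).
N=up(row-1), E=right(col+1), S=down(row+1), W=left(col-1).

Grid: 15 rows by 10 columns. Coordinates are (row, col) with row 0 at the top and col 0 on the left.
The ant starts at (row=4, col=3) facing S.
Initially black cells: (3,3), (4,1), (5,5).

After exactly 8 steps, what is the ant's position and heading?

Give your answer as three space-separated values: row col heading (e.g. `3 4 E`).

Step 1: on WHITE (4,3): turn R to W, flip to black, move to (4,2). |black|=4
Step 2: on WHITE (4,2): turn R to N, flip to black, move to (3,2). |black|=5
Step 3: on WHITE (3,2): turn R to E, flip to black, move to (3,3). |black|=6
Step 4: on BLACK (3,3): turn L to N, flip to white, move to (2,3). |black|=5
Step 5: on WHITE (2,3): turn R to E, flip to black, move to (2,4). |black|=6
Step 6: on WHITE (2,4): turn R to S, flip to black, move to (3,4). |black|=7
Step 7: on WHITE (3,4): turn R to W, flip to black, move to (3,3). |black|=8
Step 8: on WHITE (3,3): turn R to N, flip to black, move to (2,3). |black|=9

Answer: 2 3 N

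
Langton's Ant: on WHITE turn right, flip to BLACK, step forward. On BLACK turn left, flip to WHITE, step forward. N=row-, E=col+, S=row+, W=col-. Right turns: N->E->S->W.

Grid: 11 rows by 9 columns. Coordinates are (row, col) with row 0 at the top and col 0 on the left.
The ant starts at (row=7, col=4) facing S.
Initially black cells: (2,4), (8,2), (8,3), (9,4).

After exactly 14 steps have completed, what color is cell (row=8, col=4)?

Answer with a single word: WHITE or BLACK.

Step 1: on WHITE (7,4): turn R to W, flip to black, move to (7,3). |black|=5
Step 2: on WHITE (7,3): turn R to N, flip to black, move to (6,3). |black|=6
Step 3: on WHITE (6,3): turn R to E, flip to black, move to (6,4). |black|=7
Step 4: on WHITE (6,4): turn R to S, flip to black, move to (7,4). |black|=8
Step 5: on BLACK (7,4): turn L to E, flip to white, move to (7,5). |black|=7
Step 6: on WHITE (7,5): turn R to S, flip to black, move to (8,5). |black|=8
Step 7: on WHITE (8,5): turn R to W, flip to black, move to (8,4). |black|=9
Step 8: on WHITE (8,4): turn R to N, flip to black, move to (7,4). |black|=10
Step 9: on WHITE (7,4): turn R to E, flip to black, move to (7,5). |black|=11
Step 10: on BLACK (7,5): turn L to N, flip to white, move to (6,5). |black|=10
Step 11: on WHITE (6,5): turn R to E, flip to black, move to (6,6). |black|=11
Step 12: on WHITE (6,6): turn R to S, flip to black, move to (7,6). |black|=12
Step 13: on WHITE (7,6): turn R to W, flip to black, move to (7,5). |black|=13
Step 14: on WHITE (7,5): turn R to N, flip to black, move to (6,5). |black|=14

Answer: BLACK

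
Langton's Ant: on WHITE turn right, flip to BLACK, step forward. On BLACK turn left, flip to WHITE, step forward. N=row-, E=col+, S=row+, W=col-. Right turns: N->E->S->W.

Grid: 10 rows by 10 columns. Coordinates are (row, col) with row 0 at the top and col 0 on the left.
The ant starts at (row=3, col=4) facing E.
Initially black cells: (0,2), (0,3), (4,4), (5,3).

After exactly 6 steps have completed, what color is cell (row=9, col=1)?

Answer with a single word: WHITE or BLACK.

Answer: WHITE

Derivation:
Step 1: on WHITE (3,4): turn R to S, flip to black, move to (4,4). |black|=5
Step 2: on BLACK (4,4): turn L to E, flip to white, move to (4,5). |black|=4
Step 3: on WHITE (4,5): turn R to S, flip to black, move to (5,5). |black|=5
Step 4: on WHITE (5,5): turn R to W, flip to black, move to (5,4). |black|=6
Step 5: on WHITE (5,4): turn R to N, flip to black, move to (4,4). |black|=7
Step 6: on WHITE (4,4): turn R to E, flip to black, move to (4,5). |black|=8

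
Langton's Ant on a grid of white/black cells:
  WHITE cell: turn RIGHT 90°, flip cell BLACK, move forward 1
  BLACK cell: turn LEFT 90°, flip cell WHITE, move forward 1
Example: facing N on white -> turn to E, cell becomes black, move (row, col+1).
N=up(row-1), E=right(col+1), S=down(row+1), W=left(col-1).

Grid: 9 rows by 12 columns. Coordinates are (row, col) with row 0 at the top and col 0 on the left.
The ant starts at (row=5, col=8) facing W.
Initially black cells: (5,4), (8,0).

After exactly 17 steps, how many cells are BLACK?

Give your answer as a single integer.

Step 1: on WHITE (5,8): turn R to N, flip to black, move to (4,8). |black|=3
Step 2: on WHITE (4,8): turn R to E, flip to black, move to (4,9). |black|=4
Step 3: on WHITE (4,9): turn R to S, flip to black, move to (5,9). |black|=5
Step 4: on WHITE (5,9): turn R to W, flip to black, move to (5,8). |black|=6
Step 5: on BLACK (5,8): turn L to S, flip to white, move to (6,8). |black|=5
Step 6: on WHITE (6,8): turn R to W, flip to black, move to (6,7). |black|=6
Step 7: on WHITE (6,7): turn R to N, flip to black, move to (5,7). |black|=7
Step 8: on WHITE (5,7): turn R to E, flip to black, move to (5,8). |black|=8
Step 9: on WHITE (5,8): turn R to S, flip to black, move to (6,8). |black|=9
Step 10: on BLACK (6,8): turn L to E, flip to white, move to (6,9). |black|=8
Step 11: on WHITE (6,9): turn R to S, flip to black, move to (7,9). |black|=9
Step 12: on WHITE (7,9): turn R to W, flip to black, move to (7,8). |black|=10
Step 13: on WHITE (7,8): turn R to N, flip to black, move to (6,8). |black|=11
Step 14: on WHITE (6,8): turn R to E, flip to black, move to (6,9). |black|=12
Step 15: on BLACK (6,9): turn L to N, flip to white, move to (5,9). |black|=11
Step 16: on BLACK (5,9): turn L to W, flip to white, move to (5,8). |black|=10
Step 17: on BLACK (5,8): turn L to S, flip to white, move to (6,8). |black|=9

Answer: 9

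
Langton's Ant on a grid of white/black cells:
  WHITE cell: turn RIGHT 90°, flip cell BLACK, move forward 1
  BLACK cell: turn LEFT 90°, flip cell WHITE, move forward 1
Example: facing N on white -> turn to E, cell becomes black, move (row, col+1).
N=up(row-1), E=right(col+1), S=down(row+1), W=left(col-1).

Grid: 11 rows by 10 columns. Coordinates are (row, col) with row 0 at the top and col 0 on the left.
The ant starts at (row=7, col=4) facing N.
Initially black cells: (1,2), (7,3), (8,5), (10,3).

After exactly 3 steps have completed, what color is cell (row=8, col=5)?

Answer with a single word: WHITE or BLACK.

Answer: WHITE

Derivation:
Step 1: on WHITE (7,4): turn R to E, flip to black, move to (7,5). |black|=5
Step 2: on WHITE (7,5): turn R to S, flip to black, move to (8,5). |black|=6
Step 3: on BLACK (8,5): turn L to E, flip to white, move to (8,6). |black|=5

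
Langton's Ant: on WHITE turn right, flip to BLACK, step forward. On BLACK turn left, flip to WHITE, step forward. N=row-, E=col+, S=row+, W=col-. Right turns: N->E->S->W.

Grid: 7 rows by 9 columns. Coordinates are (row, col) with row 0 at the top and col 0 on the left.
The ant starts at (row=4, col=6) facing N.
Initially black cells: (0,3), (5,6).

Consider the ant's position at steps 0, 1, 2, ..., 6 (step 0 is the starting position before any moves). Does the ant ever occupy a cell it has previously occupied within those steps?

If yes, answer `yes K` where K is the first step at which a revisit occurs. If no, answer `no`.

Step 1: on WHITE (4,6): turn R to E, flip to black, move to (4,7). |black|=3 — new cell
Step 2: on WHITE (4,7): turn R to S, flip to black, move to (5,7). |black|=4 — new cell
Step 3: on WHITE (5,7): turn R to W, flip to black, move to (5,6). |black|=5 — new cell
Step 4: on BLACK (5,6): turn L to S, flip to white, move to (6,6). |black|=4 — new cell
Step 5: on WHITE (6,6): turn R to W, flip to black, move to (6,5). |black|=5 — new cell
Step 6: on WHITE (6,5): turn R to N, flip to black, move to (5,5). |black|=6 — new cell
No revisit within 6 steps.

Answer: no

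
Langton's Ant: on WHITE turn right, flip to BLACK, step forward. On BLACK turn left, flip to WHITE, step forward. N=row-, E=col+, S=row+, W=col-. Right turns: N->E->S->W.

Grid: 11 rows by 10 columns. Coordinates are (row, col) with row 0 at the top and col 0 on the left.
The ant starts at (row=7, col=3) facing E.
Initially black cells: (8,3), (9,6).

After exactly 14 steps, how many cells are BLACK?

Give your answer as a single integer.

Answer: 6

Derivation:
Step 1: on WHITE (7,3): turn R to S, flip to black, move to (8,3). |black|=3
Step 2: on BLACK (8,3): turn L to E, flip to white, move to (8,4). |black|=2
Step 3: on WHITE (8,4): turn R to S, flip to black, move to (9,4). |black|=3
Step 4: on WHITE (9,4): turn R to W, flip to black, move to (9,3). |black|=4
Step 5: on WHITE (9,3): turn R to N, flip to black, move to (8,3). |black|=5
Step 6: on WHITE (8,3): turn R to E, flip to black, move to (8,4). |black|=6
Step 7: on BLACK (8,4): turn L to N, flip to white, move to (7,4). |black|=5
Step 8: on WHITE (7,4): turn R to E, flip to black, move to (7,5). |black|=6
Step 9: on WHITE (7,5): turn R to S, flip to black, move to (8,5). |black|=7
Step 10: on WHITE (8,5): turn R to W, flip to black, move to (8,4). |black|=8
Step 11: on WHITE (8,4): turn R to N, flip to black, move to (7,4). |black|=9
Step 12: on BLACK (7,4): turn L to W, flip to white, move to (7,3). |black|=8
Step 13: on BLACK (7,3): turn L to S, flip to white, move to (8,3). |black|=7
Step 14: on BLACK (8,3): turn L to E, flip to white, move to (8,4). |black|=6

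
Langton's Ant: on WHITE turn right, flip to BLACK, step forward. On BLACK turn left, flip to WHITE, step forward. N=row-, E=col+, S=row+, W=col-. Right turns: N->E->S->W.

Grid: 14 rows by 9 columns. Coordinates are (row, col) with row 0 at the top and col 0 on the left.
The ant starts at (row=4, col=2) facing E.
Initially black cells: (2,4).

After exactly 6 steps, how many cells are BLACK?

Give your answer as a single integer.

Answer: 5

Derivation:
Step 1: on WHITE (4,2): turn R to S, flip to black, move to (5,2). |black|=2
Step 2: on WHITE (5,2): turn R to W, flip to black, move to (5,1). |black|=3
Step 3: on WHITE (5,1): turn R to N, flip to black, move to (4,1). |black|=4
Step 4: on WHITE (4,1): turn R to E, flip to black, move to (4,2). |black|=5
Step 5: on BLACK (4,2): turn L to N, flip to white, move to (3,2). |black|=4
Step 6: on WHITE (3,2): turn R to E, flip to black, move to (3,3). |black|=5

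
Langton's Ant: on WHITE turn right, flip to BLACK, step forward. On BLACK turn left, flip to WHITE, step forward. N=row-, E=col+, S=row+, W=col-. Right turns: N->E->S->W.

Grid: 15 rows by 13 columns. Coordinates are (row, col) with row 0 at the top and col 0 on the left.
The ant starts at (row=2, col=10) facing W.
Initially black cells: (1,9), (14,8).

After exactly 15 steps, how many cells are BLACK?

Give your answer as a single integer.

Step 1: on WHITE (2,10): turn R to N, flip to black, move to (1,10). |black|=3
Step 2: on WHITE (1,10): turn R to E, flip to black, move to (1,11). |black|=4
Step 3: on WHITE (1,11): turn R to S, flip to black, move to (2,11). |black|=5
Step 4: on WHITE (2,11): turn R to W, flip to black, move to (2,10). |black|=6
Step 5: on BLACK (2,10): turn L to S, flip to white, move to (3,10). |black|=5
Step 6: on WHITE (3,10): turn R to W, flip to black, move to (3,9). |black|=6
Step 7: on WHITE (3,9): turn R to N, flip to black, move to (2,9). |black|=7
Step 8: on WHITE (2,9): turn R to E, flip to black, move to (2,10). |black|=8
Step 9: on WHITE (2,10): turn R to S, flip to black, move to (3,10). |black|=9
Step 10: on BLACK (3,10): turn L to E, flip to white, move to (3,11). |black|=8
Step 11: on WHITE (3,11): turn R to S, flip to black, move to (4,11). |black|=9
Step 12: on WHITE (4,11): turn R to W, flip to black, move to (4,10). |black|=10
Step 13: on WHITE (4,10): turn R to N, flip to black, move to (3,10). |black|=11
Step 14: on WHITE (3,10): turn R to E, flip to black, move to (3,11). |black|=12
Step 15: on BLACK (3,11): turn L to N, flip to white, move to (2,11). |black|=11

Answer: 11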